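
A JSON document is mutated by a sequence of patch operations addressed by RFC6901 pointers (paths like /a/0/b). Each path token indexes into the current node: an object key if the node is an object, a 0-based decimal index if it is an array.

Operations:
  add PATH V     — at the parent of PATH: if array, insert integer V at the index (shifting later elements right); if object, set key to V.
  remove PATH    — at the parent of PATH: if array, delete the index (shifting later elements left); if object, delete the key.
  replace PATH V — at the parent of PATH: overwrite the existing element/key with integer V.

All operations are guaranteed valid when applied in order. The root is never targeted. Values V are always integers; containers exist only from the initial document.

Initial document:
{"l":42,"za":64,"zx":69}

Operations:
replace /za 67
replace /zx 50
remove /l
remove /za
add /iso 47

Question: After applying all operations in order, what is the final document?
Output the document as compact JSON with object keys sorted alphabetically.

After op 1 (replace /za 67): {"l":42,"za":67,"zx":69}
After op 2 (replace /zx 50): {"l":42,"za":67,"zx":50}
After op 3 (remove /l): {"za":67,"zx":50}
After op 4 (remove /za): {"zx":50}
After op 5 (add /iso 47): {"iso":47,"zx":50}

Answer: {"iso":47,"zx":50}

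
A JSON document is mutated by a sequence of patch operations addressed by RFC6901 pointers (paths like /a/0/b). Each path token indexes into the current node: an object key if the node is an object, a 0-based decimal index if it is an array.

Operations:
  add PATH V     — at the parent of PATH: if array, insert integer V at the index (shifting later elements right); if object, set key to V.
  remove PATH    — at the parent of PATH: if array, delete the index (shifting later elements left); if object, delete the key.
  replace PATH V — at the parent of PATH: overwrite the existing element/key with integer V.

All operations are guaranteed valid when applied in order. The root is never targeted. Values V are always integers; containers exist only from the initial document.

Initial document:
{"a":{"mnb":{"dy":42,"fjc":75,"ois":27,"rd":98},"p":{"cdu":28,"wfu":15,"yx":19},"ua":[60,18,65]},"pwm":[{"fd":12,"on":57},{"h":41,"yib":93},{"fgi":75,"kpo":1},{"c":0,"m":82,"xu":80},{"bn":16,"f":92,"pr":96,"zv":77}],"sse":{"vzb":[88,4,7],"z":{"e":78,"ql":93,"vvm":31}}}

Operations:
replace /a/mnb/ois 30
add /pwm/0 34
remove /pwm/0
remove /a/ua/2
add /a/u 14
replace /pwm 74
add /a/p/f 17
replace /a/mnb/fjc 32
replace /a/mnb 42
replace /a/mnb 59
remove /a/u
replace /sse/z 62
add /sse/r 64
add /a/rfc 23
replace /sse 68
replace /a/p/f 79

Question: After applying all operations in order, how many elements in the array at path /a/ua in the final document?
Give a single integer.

After op 1 (replace /a/mnb/ois 30): {"a":{"mnb":{"dy":42,"fjc":75,"ois":30,"rd":98},"p":{"cdu":28,"wfu":15,"yx":19},"ua":[60,18,65]},"pwm":[{"fd":12,"on":57},{"h":41,"yib":93},{"fgi":75,"kpo":1},{"c":0,"m":82,"xu":80},{"bn":16,"f":92,"pr":96,"zv":77}],"sse":{"vzb":[88,4,7],"z":{"e":78,"ql":93,"vvm":31}}}
After op 2 (add /pwm/0 34): {"a":{"mnb":{"dy":42,"fjc":75,"ois":30,"rd":98},"p":{"cdu":28,"wfu":15,"yx":19},"ua":[60,18,65]},"pwm":[34,{"fd":12,"on":57},{"h":41,"yib":93},{"fgi":75,"kpo":1},{"c":0,"m":82,"xu":80},{"bn":16,"f":92,"pr":96,"zv":77}],"sse":{"vzb":[88,4,7],"z":{"e":78,"ql":93,"vvm":31}}}
After op 3 (remove /pwm/0): {"a":{"mnb":{"dy":42,"fjc":75,"ois":30,"rd":98},"p":{"cdu":28,"wfu":15,"yx":19},"ua":[60,18,65]},"pwm":[{"fd":12,"on":57},{"h":41,"yib":93},{"fgi":75,"kpo":1},{"c":0,"m":82,"xu":80},{"bn":16,"f":92,"pr":96,"zv":77}],"sse":{"vzb":[88,4,7],"z":{"e":78,"ql":93,"vvm":31}}}
After op 4 (remove /a/ua/2): {"a":{"mnb":{"dy":42,"fjc":75,"ois":30,"rd":98},"p":{"cdu":28,"wfu":15,"yx":19},"ua":[60,18]},"pwm":[{"fd":12,"on":57},{"h":41,"yib":93},{"fgi":75,"kpo":1},{"c":0,"m":82,"xu":80},{"bn":16,"f":92,"pr":96,"zv":77}],"sse":{"vzb":[88,4,7],"z":{"e":78,"ql":93,"vvm":31}}}
After op 5 (add /a/u 14): {"a":{"mnb":{"dy":42,"fjc":75,"ois":30,"rd":98},"p":{"cdu":28,"wfu":15,"yx":19},"u":14,"ua":[60,18]},"pwm":[{"fd":12,"on":57},{"h":41,"yib":93},{"fgi":75,"kpo":1},{"c":0,"m":82,"xu":80},{"bn":16,"f":92,"pr":96,"zv":77}],"sse":{"vzb":[88,4,7],"z":{"e":78,"ql":93,"vvm":31}}}
After op 6 (replace /pwm 74): {"a":{"mnb":{"dy":42,"fjc":75,"ois":30,"rd":98},"p":{"cdu":28,"wfu":15,"yx":19},"u":14,"ua":[60,18]},"pwm":74,"sse":{"vzb":[88,4,7],"z":{"e":78,"ql":93,"vvm":31}}}
After op 7 (add /a/p/f 17): {"a":{"mnb":{"dy":42,"fjc":75,"ois":30,"rd":98},"p":{"cdu":28,"f":17,"wfu":15,"yx":19},"u":14,"ua":[60,18]},"pwm":74,"sse":{"vzb":[88,4,7],"z":{"e":78,"ql":93,"vvm":31}}}
After op 8 (replace /a/mnb/fjc 32): {"a":{"mnb":{"dy":42,"fjc":32,"ois":30,"rd":98},"p":{"cdu":28,"f":17,"wfu":15,"yx":19},"u":14,"ua":[60,18]},"pwm":74,"sse":{"vzb":[88,4,7],"z":{"e":78,"ql":93,"vvm":31}}}
After op 9 (replace /a/mnb 42): {"a":{"mnb":42,"p":{"cdu":28,"f":17,"wfu":15,"yx":19},"u":14,"ua":[60,18]},"pwm":74,"sse":{"vzb":[88,4,7],"z":{"e":78,"ql":93,"vvm":31}}}
After op 10 (replace /a/mnb 59): {"a":{"mnb":59,"p":{"cdu":28,"f":17,"wfu":15,"yx":19},"u":14,"ua":[60,18]},"pwm":74,"sse":{"vzb":[88,4,7],"z":{"e":78,"ql":93,"vvm":31}}}
After op 11 (remove /a/u): {"a":{"mnb":59,"p":{"cdu":28,"f":17,"wfu":15,"yx":19},"ua":[60,18]},"pwm":74,"sse":{"vzb":[88,4,7],"z":{"e":78,"ql":93,"vvm":31}}}
After op 12 (replace /sse/z 62): {"a":{"mnb":59,"p":{"cdu":28,"f":17,"wfu":15,"yx":19},"ua":[60,18]},"pwm":74,"sse":{"vzb":[88,4,7],"z":62}}
After op 13 (add /sse/r 64): {"a":{"mnb":59,"p":{"cdu":28,"f":17,"wfu":15,"yx":19},"ua":[60,18]},"pwm":74,"sse":{"r":64,"vzb":[88,4,7],"z":62}}
After op 14 (add /a/rfc 23): {"a":{"mnb":59,"p":{"cdu":28,"f":17,"wfu":15,"yx":19},"rfc":23,"ua":[60,18]},"pwm":74,"sse":{"r":64,"vzb":[88,4,7],"z":62}}
After op 15 (replace /sse 68): {"a":{"mnb":59,"p":{"cdu":28,"f":17,"wfu":15,"yx":19},"rfc":23,"ua":[60,18]},"pwm":74,"sse":68}
After op 16 (replace /a/p/f 79): {"a":{"mnb":59,"p":{"cdu":28,"f":79,"wfu":15,"yx":19},"rfc":23,"ua":[60,18]},"pwm":74,"sse":68}
Size at path /a/ua: 2

Answer: 2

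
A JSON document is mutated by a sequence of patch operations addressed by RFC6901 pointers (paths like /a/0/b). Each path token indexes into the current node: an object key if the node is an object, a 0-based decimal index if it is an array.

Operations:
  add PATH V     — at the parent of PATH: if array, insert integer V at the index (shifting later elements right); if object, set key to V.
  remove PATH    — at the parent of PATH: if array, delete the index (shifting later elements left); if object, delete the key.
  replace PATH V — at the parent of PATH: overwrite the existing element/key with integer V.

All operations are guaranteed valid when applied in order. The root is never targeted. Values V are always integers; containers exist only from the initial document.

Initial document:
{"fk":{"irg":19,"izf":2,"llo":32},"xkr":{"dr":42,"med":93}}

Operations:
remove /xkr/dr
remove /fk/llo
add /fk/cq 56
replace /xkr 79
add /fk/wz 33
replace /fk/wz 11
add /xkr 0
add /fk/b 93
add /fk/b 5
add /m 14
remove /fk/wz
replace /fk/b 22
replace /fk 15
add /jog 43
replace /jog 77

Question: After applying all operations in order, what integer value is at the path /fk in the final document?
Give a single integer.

Answer: 15

Derivation:
After op 1 (remove /xkr/dr): {"fk":{"irg":19,"izf":2,"llo":32},"xkr":{"med":93}}
After op 2 (remove /fk/llo): {"fk":{"irg":19,"izf":2},"xkr":{"med":93}}
After op 3 (add /fk/cq 56): {"fk":{"cq":56,"irg":19,"izf":2},"xkr":{"med":93}}
After op 4 (replace /xkr 79): {"fk":{"cq":56,"irg":19,"izf":2},"xkr":79}
After op 5 (add /fk/wz 33): {"fk":{"cq":56,"irg":19,"izf":2,"wz":33},"xkr":79}
After op 6 (replace /fk/wz 11): {"fk":{"cq":56,"irg":19,"izf":2,"wz":11},"xkr":79}
After op 7 (add /xkr 0): {"fk":{"cq":56,"irg":19,"izf":2,"wz":11},"xkr":0}
After op 8 (add /fk/b 93): {"fk":{"b":93,"cq":56,"irg":19,"izf":2,"wz":11},"xkr":0}
After op 9 (add /fk/b 5): {"fk":{"b":5,"cq":56,"irg":19,"izf":2,"wz":11},"xkr":0}
After op 10 (add /m 14): {"fk":{"b":5,"cq":56,"irg":19,"izf":2,"wz":11},"m":14,"xkr":0}
After op 11 (remove /fk/wz): {"fk":{"b":5,"cq":56,"irg":19,"izf":2},"m":14,"xkr":0}
After op 12 (replace /fk/b 22): {"fk":{"b":22,"cq":56,"irg":19,"izf":2},"m":14,"xkr":0}
After op 13 (replace /fk 15): {"fk":15,"m":14,"xkr":0}
After op 14 (add /jog 43): {"fk":15,"jog":43,"m":14,"xkr":0}
After op 15 (replace /jog 77): {"fk":15,"jog":77,"m":14,"xkr":0}
Value at /fk: 15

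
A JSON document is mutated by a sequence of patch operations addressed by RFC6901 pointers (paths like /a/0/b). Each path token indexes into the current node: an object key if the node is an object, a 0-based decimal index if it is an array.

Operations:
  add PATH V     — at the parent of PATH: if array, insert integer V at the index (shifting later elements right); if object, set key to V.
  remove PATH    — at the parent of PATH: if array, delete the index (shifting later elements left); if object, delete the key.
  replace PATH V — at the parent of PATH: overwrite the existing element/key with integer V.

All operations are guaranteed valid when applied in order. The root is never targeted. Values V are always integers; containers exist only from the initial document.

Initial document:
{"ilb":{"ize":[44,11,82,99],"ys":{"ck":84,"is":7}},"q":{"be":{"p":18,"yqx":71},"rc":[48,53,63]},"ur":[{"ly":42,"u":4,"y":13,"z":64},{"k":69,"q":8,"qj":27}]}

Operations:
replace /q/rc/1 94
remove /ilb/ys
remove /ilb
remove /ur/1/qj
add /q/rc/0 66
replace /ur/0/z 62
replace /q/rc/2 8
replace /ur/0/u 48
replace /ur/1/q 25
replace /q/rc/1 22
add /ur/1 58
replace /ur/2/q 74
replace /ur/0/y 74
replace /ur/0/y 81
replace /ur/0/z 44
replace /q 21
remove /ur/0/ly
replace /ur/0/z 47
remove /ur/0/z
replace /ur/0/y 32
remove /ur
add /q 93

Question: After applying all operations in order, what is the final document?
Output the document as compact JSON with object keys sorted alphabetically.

Answer: {"q":93}

Derivation:
After op 1 (replace /q/rc/1 94): {"ilb":{"ize":[44,11,82,99],"ys":{"ck":84,"is":7}},"q":{"be":{"p":18,"yqx":71},"rc":[48,94,63]},"ur":[{"ly":42,"u":4,"y":13,"z":64},{"k":69,"q":8,"qj":27}]}
After op 2 (remove /ilb/ys): {"ilb":{"ize":[44,11,82,99]},"q":{"be":{"p":18,"yqx":71},"rc":[48,94,63]},"ur":[{"ly":42,"u":4,"y":13,"z":64},{"k":69,"q":8,"qj":27}]}
After op 3 (remove /ilb): {"q":{"be":{"p":18,"yqx":71},"rc":[48,94,63]},"ur":[{"ly":42,"u":4,"y":13,"z":64},{"k":69,"q":8,"qj":27}]}
After op 4 (remove /ur/1/qj): {"q":{"be":{"p":18,"yqx":71},"rc":[48,94,63]},"ur":[{"ly":42,"u":4,"y":13,"z":64},{"k":69,"q":8}]}
After op 5 (add /q/rc/0 66): {"q":{"be":{"p":18,"yqx":71},"rc":[66,48,94,63]},"ur":[{"ly":42,"u":4,"y":13,"z":64},{"k":69,"q":8}]}
After op 6 (replace /ur/0/z 62): {"q":{"be":{"p":18,"yqx":71},"rc":[66,48,94,63]},"ur":[{"ly":42,"u":4,"y":13,"z":62},{"k":69,"q":8}]}
After op 7 (replace /q/rc/2 8): {"q":{"be":{"p":18,"yqx":71},"rc":[66,48,8,63]},"ur":[{"ly":42,"u":4,"y":13,"z":62},{"k":69,"q":8}]}
After op 8 (replace /ur/0/u 48): {"q":{"be":{"p":18,"yqx":71},"rc":[66,48,8,63]},"ur":[{"ly":42,"u":48,"y":13,"z":62},{"k":69,"q":8}]}
After op 9 (replace /ur/1/q 25): {"q":{"be":{"p":18,"yqx":71},"rc":[66,48,8,63]},"ur":[{"ly":42,"u":48,"y":13,"z":62},{"k":69,"q":25}]}
After op 10 (replace /q/rc/1 22): {"q":{"be":{"p":18,"yqx":71},"rc":[66,22,8,63]},"ur":[{"ly":42,"u":48,"y":13,"z":62},{"k":69,"q":25}]}
After op 11 (add /ur/1 58): {"q":{"be":{"p":18,"yqx":71},"rc":[66,22,8,63]},"ur":[{"ly":42,"u":48,"y":13,"z":62},58,{"k":69,"q":25}]}
After op 12 (replace /ur/2/q 74): {"q":{"be":{"p":18,"yqx":71},"rc":[66,22,8,63]},"ur":[{"ly":42,"u":48,"y":13,"z":62},58,{"k":69,"q":74}]}
After op 13 (replace /ur/0/y 74): {"q":{"be":{"p":18,"yqx":71},"rc":[66,22,8,63]},"ur":[{"ly":42,"u":48,"y":74,"z":62},58,{"k":69,"q":74}]}
After op 14 (replace /ur/0/y 81): {"q":{"be":{"p":18,"yqx":71},"rc":[66,22,8,63]},"ur":[{"ly":42,"u":48,"y":81,"z":62},58,{"k":69,"q":74}]}
After op 15 (replace /ur/0/z 44): {"q":{"be":{"p":18,"yqx":71},"rc":[66,22,8,63]},"ur":[{"ly":42,"u":48,"y":81,"z":44},58,{"k":69,"q":74}]}
After op 16 (replace /q 21): {"q":21,"ur":[{"ly":42,"u":48,"y":81,"z":44},58,{"k":69,"q":74}]}
After op 17 (remove /ur/0/ly): {"q":21,"ur":[{"u":48,"y":81,"z":44},58,{"k":69,"q":74}]}
After op 18 (replace /ur/0/z 47): {"q":21,"ur":[{"u":48,"y":81,"z":47},58,{"k":69,"q":74}]}
After op 19 (remove /ur/0/z): {"q":21,"ur":[{"u":48,"y":81},58,{"k":69,"q":74}]}
After op 20 (replace /ur/0/y 32): {"q":21,"ur":[{"u":48,"y":32},58,{"k":69,"q":74}]}
After op 21 (remove /ur): {"q":21}
After op 22 (add /q 93): {"q":93}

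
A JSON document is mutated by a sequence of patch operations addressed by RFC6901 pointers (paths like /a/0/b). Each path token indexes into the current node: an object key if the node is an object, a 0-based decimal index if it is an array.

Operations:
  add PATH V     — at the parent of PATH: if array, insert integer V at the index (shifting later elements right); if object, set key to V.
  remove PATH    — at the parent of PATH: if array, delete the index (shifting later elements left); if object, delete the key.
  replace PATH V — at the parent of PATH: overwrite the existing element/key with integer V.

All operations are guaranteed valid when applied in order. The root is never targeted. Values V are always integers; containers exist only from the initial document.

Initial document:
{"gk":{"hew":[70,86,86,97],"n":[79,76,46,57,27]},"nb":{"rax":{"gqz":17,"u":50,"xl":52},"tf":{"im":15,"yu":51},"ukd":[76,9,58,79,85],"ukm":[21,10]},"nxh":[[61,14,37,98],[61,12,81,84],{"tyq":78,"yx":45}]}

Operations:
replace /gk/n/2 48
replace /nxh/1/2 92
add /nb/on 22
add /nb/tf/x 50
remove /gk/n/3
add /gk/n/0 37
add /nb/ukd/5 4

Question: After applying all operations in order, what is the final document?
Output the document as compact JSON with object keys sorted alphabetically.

After op 1 (replace /gk/n/2 48): {"gk":{"hew":[70,86,86,97],"n":[79,76,48,57,27]},"nb":{"rax":{"gqz":17,"u":50,"xl":52},"tf":{"im":15,"yu":51},"ukd":[76,9,58,79,85],"ukm":[21,10]},"nxh":[[61,14,37,98],[61,12,81,84],{"tyq":78,"yx":45}]}
After op 2 (replace /nxh/1/2 92): {"gk":{"hew":[70,86,86,97],"n":[79,76,48,57,27]},"nb":{"rax":{"gqz":17,"u":50,"xl":52},"tf":{"im":15,"yu":51},"ukd":[76,9,58,79,85],"ukm":[21,10]},"nxh":[[61,14,37,98],[61,12,92,84],{"tyq":78,"yx":45}]}
After op 3 (add /nb/on 22): {"gk":{"hew":[70,86,86,97],"n":[79,76,48,57,27]},"nb":{"on":22,"rax":{"gqz":17,"u":50,"xl":52},"tf":{"im":15,"yu":51},"ukd":[76,9,58,79,85],"ukm":[21,10]},"nxh":[[61,14,37,98],[61,12,92,84],{"tyq":78,"yx":45}]}
After op 4 (add /nb/tf/x 50): {"gk":{"hew":[70,86,86,97],"n":[79,76,48,57,27]},"nb":{"on":22,"rax":{"gqz":17,"u":50,"xl":52},"tf":{"im":15,"x":50,"yu":51},"ukd":[76,9,58,79,85],"ukm":[21,10]},"nxh":[[61,14,37,98],[61,12,92,84],{"tyq":78,"yx":45}]}
After op 5 (remove /gk/n/3): {"gk":{"hew":[70,86,86,97],"n":[79,76,48,27]},"nb":{"on":22,"rax":{"gqz":17,"u":50,"xl":52},"tf":{"im":15,"x":50,"yu":51},"ukd":[76,9,58,79,85],"ukm":[21,10]},"nxh":[[61,14,37,98],[61,12,92,84],{"tyq":78,"yx":45}]}
After op 6 (add /gk/n/0 37): {"gk":{"hew":[70,86,86,97],"n":[37,79,76,48,27]},"nb":{"on":22,"rax":{"gqz":17,"u":50,"xl":52},"tf":{"im":15,"x":50,"yu":51},"ukd":[76,9,58,79,85],"ukm":[21,10]},"nxh":[[61,14,37,98],[61,12,92,84],{"tyq":78,"yx":45}]}
After op 7 (add /nb/ukd/5 4): {"gk":{"hew":[70,86,86,97],"n":[37,79,76,48,27]},"nb":{"on":22,"rax":{"gqz":17,"u":50,"xl":52},"tf":{"im":15,"x":50,"yu":51},"ukd":[76,9,58,79,85,4],"ukm":[21,10]},"nxh":[[61,14,37,98],[61,12,92,84],{"tyq":78,"yx":45}]}

Answer: {"gk":{"hew":[70,86,86,97],"n":[37,79,76,48,27]},"nb":{"on":22,"rax":{"gqz":17,"u":50,"xl":52},"tf":{"im":15,"x":50,"yu":51},"ukd":[76,9,58,79,85,4],"ukm":[21,10]},"nxh":[[61,14,37,98],[61,12,92,84],{"tyq":78,"yx":45}]}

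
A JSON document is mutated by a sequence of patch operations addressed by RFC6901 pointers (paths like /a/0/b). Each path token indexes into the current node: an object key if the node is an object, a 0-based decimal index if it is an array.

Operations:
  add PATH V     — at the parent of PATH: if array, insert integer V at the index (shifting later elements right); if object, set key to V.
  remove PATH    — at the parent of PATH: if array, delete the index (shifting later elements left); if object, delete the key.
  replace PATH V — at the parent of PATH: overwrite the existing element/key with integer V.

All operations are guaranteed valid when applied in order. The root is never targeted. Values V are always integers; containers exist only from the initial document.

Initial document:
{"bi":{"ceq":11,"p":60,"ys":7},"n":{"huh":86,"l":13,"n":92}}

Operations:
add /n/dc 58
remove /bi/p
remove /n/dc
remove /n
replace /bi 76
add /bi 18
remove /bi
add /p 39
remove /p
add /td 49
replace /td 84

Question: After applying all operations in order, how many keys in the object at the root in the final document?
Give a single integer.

After op 1 (add /n/dc 58): {"bi":{"ceq":11,"p":60,"ys":7},"n":{"dc":58,"huh":86,"l":13,"n":92}}
After op 2 (remove /bi/p): {"bi":{"ceq":11,"ys":7},"n":{"dc":58,"huh":86,"l":13,"n":92}}
After op 3 (remove /n/dc): {"bi":{"ceq":11,"ys":7},"n":{"huh":86,"l":13,"n":92}}
After op 4 (remove /n): {"bi":{"ceq":11,"ys":7}}
After op 5 (replace /bi 76): {"bi":76}
After op 6 (add /bi 18): {"bi":18}
After op 7 (remove /bi): {}
After op 8 (add /p 39): {"p":39}
After op 9 (remove /p): {}
After op 10 (add /td 49): {"td":49}
After op 11 (replace /td 84): {"td":84}
Size at the root: 1

Answer: 1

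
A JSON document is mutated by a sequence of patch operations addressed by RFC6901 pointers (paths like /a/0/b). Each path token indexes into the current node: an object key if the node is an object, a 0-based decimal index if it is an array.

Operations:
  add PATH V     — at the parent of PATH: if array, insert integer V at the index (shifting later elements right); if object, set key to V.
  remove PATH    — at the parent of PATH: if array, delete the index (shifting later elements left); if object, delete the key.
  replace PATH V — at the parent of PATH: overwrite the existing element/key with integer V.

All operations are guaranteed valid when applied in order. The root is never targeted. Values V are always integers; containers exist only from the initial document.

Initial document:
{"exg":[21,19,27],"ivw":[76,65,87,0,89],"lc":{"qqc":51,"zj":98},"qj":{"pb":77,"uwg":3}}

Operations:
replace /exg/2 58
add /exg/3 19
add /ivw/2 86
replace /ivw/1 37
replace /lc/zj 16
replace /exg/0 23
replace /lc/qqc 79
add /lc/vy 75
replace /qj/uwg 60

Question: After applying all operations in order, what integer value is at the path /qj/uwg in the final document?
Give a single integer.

After op 1 (replace /exg/2 58): {"exg":[21,19,58],"ivw":[76,65,87,0,89],"lc":{"qqc":51,"zj":98},"qj":{"pb":77,"uwg":3}}
After op 2 (add /exg/3 19): {"exg":[21,19,58,19],"ivw":[76,65,87,0,89],"lc":{"qqc":51,"zj":98},"qj":{"pb":77,"uwg":3}}
After op 3 (add /ivw/2 86): {"exg":[21,19,58,19],"ivw":[76,65,86,87,0,89],"lc":{"qqc":51,"zj":98},"qj":{"pb":77,"uwg":3}}
After op 4 (replace /ivw/1 37): {"exg":[21,19,58,19],"ivw":[76,37,86,87,0,89],"lc":{"qqc":51,"zj":98},"qj":{"pb":77,"uwg":3}}
After op 5 (replace /lc/zj 16): {"exg":[21,19,58,19],"ivw":[76,37,86,87,0,89],"lc":{"qqc":51,"zj":16},"qj":{"pb":77,"uwg":3}}
After op 6 (replace /exg/0 23): {"exg":[23,19,58,19],"ivw":[76,37,86,87,0,89],"lc":{"qqc":51,"zj":16},"qj":{"pb":77,"uwg":3}}
After op 7 (replace /lc/qqc 79): {"exg":[23,19,58,19],"ivw":[76,37,86,87,0,89],"lc":{"qqc":79,"zj":16},"qj":{"pb":77,"uwg":3}}
After op 8 (add /lc/vy 75): {"exg":[23,19,58,19],"ivw":[76,37,86,87,0,89],"lc":{"qqc":79,"vy":75,"zj":16},"qj":{"pb":77,"uwg":3}}
After op 9 (replace /qj/uwg 60): {"exg":[23,19,58,19],"ivw":[76,37,86,87,0,89],"lc":{"qqc":79,"vy":75,"zj":16},"qj":{"pb":77,"uwg":60}}
Value at /qj/uwg: 60

Answer: 60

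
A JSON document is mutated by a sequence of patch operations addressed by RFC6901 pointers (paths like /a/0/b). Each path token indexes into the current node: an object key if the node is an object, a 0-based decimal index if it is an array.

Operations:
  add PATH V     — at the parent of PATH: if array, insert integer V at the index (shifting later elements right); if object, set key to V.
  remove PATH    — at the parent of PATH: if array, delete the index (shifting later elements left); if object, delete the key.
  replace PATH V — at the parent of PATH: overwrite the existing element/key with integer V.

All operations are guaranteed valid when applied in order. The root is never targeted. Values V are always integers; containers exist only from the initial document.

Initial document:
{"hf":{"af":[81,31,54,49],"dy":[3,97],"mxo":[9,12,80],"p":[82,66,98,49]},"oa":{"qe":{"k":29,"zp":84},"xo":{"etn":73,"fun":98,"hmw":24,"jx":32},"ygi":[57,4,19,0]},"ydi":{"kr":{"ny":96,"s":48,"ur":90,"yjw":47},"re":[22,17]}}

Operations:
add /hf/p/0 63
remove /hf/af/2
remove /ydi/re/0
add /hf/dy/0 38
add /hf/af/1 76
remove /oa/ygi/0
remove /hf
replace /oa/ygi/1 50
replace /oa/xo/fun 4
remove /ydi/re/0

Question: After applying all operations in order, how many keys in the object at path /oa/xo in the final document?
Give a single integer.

Answer: 4

Derivation:
After op 1 (add /hf/p/0 63): {"hf":{"af":[81,31,54,49],"dy":[3,97],"mxo":[9,12,80],"p":[63,82,66,98,49]},"oa":{"qe":{"k":29,"zp":84},"xo":{"etn":73,"fun":98,"hmw":24,"jx":32},"ygi":[57,4,19,0]},"ydi":{"kr":{"ny":96,"s":48,"ur":90,"yjw":47},"re":[22,17]}}
After op 2 (remove /hf/af/2): {"hf":{"af":[81,31,49],"dy":[3,97],"mxo":[9,12,80],"p":[63,82,66,98,49]},"oa":{"qe":{"k":29,"zp":84},"xo":{"etn":73,"fun":98,"hmw":24,"jx":32},"ygi":[57,4,19,0]},"ydi":{"kr":{"ny":96,"s":48,"ur":90,"yjw":47},"re":[22,17]}}
After op 3 (remove /ydi/re/0): {"hf":{"af":[81,31,49],"dy":[3,97],"mxo":[9,12,80],"p":[63,82,66,98,49]},"oa":{"qe":{"k":29,"zp":84},"xo":{"etn":73,"fun":98,"hmw":24,"jx":32},"ygi":[57,4,19,0]},"ydi":{"kr":{"ny":96,"s":48,"ur":90,"yjw":47},"re":[17]}}
After op 4 (add /hf/dy/0 38): {"hf":{"af":[81,31,49],"dy":[38,3,97],"mxo":[9,12,80],"p":[63,82,66,98,49]},"oa":{"qe":{"k":29,"zp":84},"xo":{"etn":73,"fun":98,"hmw":24,"jx":32},"ygi":[57,4,19,0]},"ydi":{"kr":{"ny":96,"s":48,"ur":90,"yjw":47},"re":[17]}}
After op 5 (add /hf/af/1 76): {"hf":{"af":[81,76,31,49],"dy":[38,3,97],"mxo":[9,12,80],"p":[63,82,66,98,49]},"oa":{"qe":{"k":29,"zp":84},"xo":{"etn":73,"fun":98,"hmw":24,"jx":32},"ygi":[57,4,19,0]},"ydi":{"kr":{"ny":96,"s":48,"ur":90,"yjw":47},"re":[17]}}
After op 6 (remove /oa/ygi/0): {"hf":{"af":[81,76,31,49],"dy":[38,3,97],"mxo":[9,12,80],"p":[63,82,66,98,49]},"oa":{"qe":{"k":29,"zp":84},"xo":{"etn":73,"fun":98,"hmw":24,"jx":32},"ygi":[4,19,0]},"ydi":{"kr":{"ny":96,"s":48,"ur":90,"yjw":47},"re":[17]}}
After op 7 (remove /hf): {"oa":{"qe":{"k":29,"zp":84},"xo":{"etn":73,"fun":98,"hmw":24,"jx":32},"ygi":[4,19,0]},"ydi":{"kr":{"ny":96,"s":48,"ur":90,"yjw":47},"re":[17]}}
After op 8 (replace /oa/ygi/1 50): {"oa":{"qe":{"k":29,"zp":84},"xo":{"etn":73,"fun":98,"hmw":24,"jx":32},"ygi":[4,50,0]},"ydi":{"kr":{"ny":96,"s":48,"ur":90,"yjw":47},"re":[17]}}
After op 9 (replace /oa/xo/fun 4): {"oa":{"qe":{"k":29,"zp":84},"xo":{"etn":73,"fun":4,"hmw":24,"jx":32},"ygi":[4,50,0]},"ydi":{"kr":{"ny":96,"s":48,"ur":90,"yjw":47},"re":[17]}}
After op 10 (remove /ydi/re/0): {"oa":{"qe":{"k":29,"zp":84},"xo":{"etn":73,"fun":4,"hmw":24,"jx":32},"ygi":[4,50,0]},"ydi":{"kr":{"ny":96,"s":48,"ur":90,"yjw":47},"re":[]}}
Size at path /oa/xo: 4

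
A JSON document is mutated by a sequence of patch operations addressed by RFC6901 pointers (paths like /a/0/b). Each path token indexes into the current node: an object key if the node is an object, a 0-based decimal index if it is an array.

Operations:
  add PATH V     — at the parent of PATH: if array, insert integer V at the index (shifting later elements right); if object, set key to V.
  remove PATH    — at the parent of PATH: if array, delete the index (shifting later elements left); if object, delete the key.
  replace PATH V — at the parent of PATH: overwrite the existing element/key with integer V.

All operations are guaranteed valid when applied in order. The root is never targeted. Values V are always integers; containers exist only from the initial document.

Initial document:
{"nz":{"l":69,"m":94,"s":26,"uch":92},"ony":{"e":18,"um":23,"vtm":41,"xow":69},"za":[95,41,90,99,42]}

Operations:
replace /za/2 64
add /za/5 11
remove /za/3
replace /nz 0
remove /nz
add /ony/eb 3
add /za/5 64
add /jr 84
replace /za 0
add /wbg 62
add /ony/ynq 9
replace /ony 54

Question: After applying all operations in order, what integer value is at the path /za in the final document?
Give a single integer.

Answer: 0

Derivation:
After op 1 (replace /za/2 64): {"nz":{"l":69,"m":94,"s":26,"uch":92},"ony":{"e":18,"um":23,"vtm":41,"xow":69},"za":[95,41,64,99,42]}
After op 2 (add /za/5 11): {"nz":{"l":69,"m":94,"s":26,"uch":92},"ony":{"e":18,"um":23,"vtm":41,"xow":69},"za":[95,41,64,99,42,11]}
After op 3 (remove /za/3): {"nz":{"l":69,"m":94,"s":26,"uch":92},"ony":{"e":18,"um":23,"vtm":41,"xow":69},"za":[95,41,64,42,11]}
After op 4 (replace /nz 0): {"nz":0,"ony":{"e":18,"um":23,"vtm":41,"xow":69},"za":[95,41,64,42,11]}
After op 5 (remove /nz): {"ony":{"e":18,"um":23,"vtm":41,"xow":69},"za":[95,41,64,42,11]}
After op 6 (add /ony/eb 3): {"ony":{"e":18,"eb":3,"um":23,"vtm":41,"xow":69},"za":[95,41,64,42,11]}
After op 7 (add /za/5 64): {"ony":{"e":18,"eb":3,"um":23,"vtm":41,"xow":69},"za":[95,41,64,42,11,64]}
After op 8 (add /jr 84): {"jr":84,"ony":{"e":18,"eb":3,"um":23,"vtm":41,"xow":69},"za":[95,41,64,42,11,64]}
After op 9 (replace /za 0): {"jr":84,"ony":{"e":18,"eb":3,"um":23,"vtm":41,"xow":69},"za":0}
After op 10 (add /wbg 62): {"jr":84,"ony":{"e":18,"eb":3,"um":23,"vtm":41,"xow":69},"wbg":62,"za":0}
After op 11 (add /ony/ynq 9): {"jr":84,"ony":{"e":18,"eb":3,"um":23,"vtm":41,"xow":69,"ynq":9},"wbg":62,"za":0}
After op 12 (replace /ony 54): {"jr":84,"ony":54,"wbg":62,"za":0}
Value at /za: 0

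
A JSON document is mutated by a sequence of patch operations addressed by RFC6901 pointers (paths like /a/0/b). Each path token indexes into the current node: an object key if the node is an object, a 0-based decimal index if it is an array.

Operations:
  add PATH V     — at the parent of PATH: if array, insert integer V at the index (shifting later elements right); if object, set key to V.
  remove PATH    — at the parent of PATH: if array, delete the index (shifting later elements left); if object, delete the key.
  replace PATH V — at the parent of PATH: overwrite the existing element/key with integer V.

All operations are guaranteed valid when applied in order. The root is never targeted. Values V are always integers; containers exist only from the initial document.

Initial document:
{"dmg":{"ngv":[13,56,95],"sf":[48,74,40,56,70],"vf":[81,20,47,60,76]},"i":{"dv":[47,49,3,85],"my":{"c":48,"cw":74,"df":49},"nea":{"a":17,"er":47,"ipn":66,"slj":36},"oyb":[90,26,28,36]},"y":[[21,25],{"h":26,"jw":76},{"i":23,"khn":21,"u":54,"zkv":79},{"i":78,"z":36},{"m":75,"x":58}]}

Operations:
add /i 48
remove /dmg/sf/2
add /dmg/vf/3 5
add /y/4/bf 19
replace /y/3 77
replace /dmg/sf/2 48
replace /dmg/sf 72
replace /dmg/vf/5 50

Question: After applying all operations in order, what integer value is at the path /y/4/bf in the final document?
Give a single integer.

Answer: 19

Derivation:
After op 1 (add /i 48): {"dmg":{"ngv":[13,56,95],"sf":[48,74,40,56,70],"vf":[81,20,47,60,76]},"i":48,"y":[[21,25],{"h":26,"jw":76},{"i":23,"khn":21,"u":54,"zkv":79},{"i":78,"z":36},{"m":75,"x":58}]}
After op 2 (remove /dmg/sf/2): {"dmg":{"ngv":[13,56,95],"sf":[48,74,56,70],"vf":[81,20,47,60,76]},"i":48,"y":[[21,25],{"h":26,"jw":76},{"i":23,"khn":21,"u":54,"zkv":79},{"i":78,"z":36},{"m":75,"x":58}]}
After op 3 (add /dmg/vf/3 5): {"dmg":{"ngv":[13,56,95],"sf":[48,74,56,70],"vf":[81,20,47,5,60,76]},"i":48,"y":[[21,25],{"h":26,"jw":76},{"i":23,"khn":21,"u":54,"zkv":79},{"i":78,"z":36},{"m":75,"x":58}]}
After op 4 (add /y/4/bf 19): {"dmg":{"ngv":[13,56,95],"sf":[48,74,56,70],"vf":[81,20,47,5,60,76]},"i":48,"y":[[21,25],{"h":26,"jw":76},{"i":23,"khn":21,"u":54,"zkv":79},{"i":78,"z":36},{"bf":19,"m":75,"x":58}]}
After op 5 (replace /y/3 77): {"dmg":{"ngv":[13,56,95],"sf":[48,74,56,70],"vf":[81,20,47,5,60,76]},"i":48,"y":[[21,25],{"h":26,"jw":76},{"i":23,"khn":21,"u":54,"zkv":79},77,{"bf":19,"m":75,"x":58}]}
After op 6 (replace /dmg/sf/2 48): {"dmg":{"ngv":[13,56,95],"sf":[48,74,48,70],"vf":[81,20,47,5,60,76]},"i":48,"y":[[21,25],{"h":26,"jw":76},{"i":23,"khn":21,"u":54,"zkv":79},77,{"bf":19,"m":75,"x":58}]}
After op 7 (replace /dmg/sf 72): {"dmg":{"ngv":[13,56,95],"sf":72,"vf":[81,20,47,5,60,76]},"i":48,"y":[[21,25],{"h":26,"jw":76},{"i":23,"khn":21,"u":54,"zkv":79},77,{"bf":19,"m":75,"x":58}]}
After op 8 (replace /dmg/vf/5 50): {"dmg":{"ngv":[13,56,95],"sf":72,"vf":[81,20,47,5,60,50]},"i":48,"y":[[21,25],{"h":26,"jw":76},{"i":23,"khn":21,"u":54,"zkv":79},77,{"bf":19,"m":75,"x":58}]}
Value at /y/4/bf: 19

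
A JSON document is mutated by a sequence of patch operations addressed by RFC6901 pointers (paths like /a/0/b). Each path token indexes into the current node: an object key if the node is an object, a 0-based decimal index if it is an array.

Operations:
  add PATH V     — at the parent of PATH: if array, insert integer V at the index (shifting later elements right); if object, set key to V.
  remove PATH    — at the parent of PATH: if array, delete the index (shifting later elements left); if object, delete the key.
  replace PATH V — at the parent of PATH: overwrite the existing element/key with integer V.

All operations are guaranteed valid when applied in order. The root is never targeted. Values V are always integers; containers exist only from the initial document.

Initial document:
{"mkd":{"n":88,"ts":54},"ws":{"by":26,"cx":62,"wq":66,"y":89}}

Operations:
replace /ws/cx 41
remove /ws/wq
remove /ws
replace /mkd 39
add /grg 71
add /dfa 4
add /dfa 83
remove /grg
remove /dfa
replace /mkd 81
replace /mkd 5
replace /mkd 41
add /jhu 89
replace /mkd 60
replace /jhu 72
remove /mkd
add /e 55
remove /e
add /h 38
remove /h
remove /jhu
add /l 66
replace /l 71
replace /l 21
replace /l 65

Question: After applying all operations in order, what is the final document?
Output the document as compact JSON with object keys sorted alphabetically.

Answer: {"l":65}

Derivation:
After op 1 (replace /ws/cx 41): {"mkd":{"n":88,"ts":54},"ws":{"by":26,"cx":41,"wq":66,"y":89}}
After op 2 (remove /ws/wq): {"mkd":{"n":88,"ts":54},"ws":{"by":26,"cx":41,"y":89}}
After op 3 (remove /ws): {"mkd":{"n":88,"ts":54}}
After op 4 (replace /mkd 39): {"mkd":39}
After op 5 (add /grg 71): {"grg":71,"mkd":39}
After op 6 (add /dfa 4): {"dfa":4,"grg":71,"mkd":39}
After op 7 (add /dfa 83): {"dfa":83,"grg":71,"mkd":39}
After op 8 (remove /grg): {"dfa":83,"mkd":39}
After op 9 (remove /dfa): {"mkd":39}
After op 10 (replace /mkd 81): {"mkd":81}
After op 11 (replace /mkd 5): {"mkd":5}
After op 12 (replace /mkd 41): {"mkd":41}
After op 13 (add /jhu 89): {"jhu":89,"mkd":41}
After op 14 (replace /mkd 60): {"jhu":89,"mkd":60}
After op 15 (replace /jhu 72): {"jhu":72,"mkd":60}
After op 16 (remove /mkd): {"jhu":72}
After op 17 (add /e 55): {"e":55,"jhu":72}
After op 18 (remove /e): {"jhu":72}
After op 19 (add /h 38): {"h":38,"jhu":72}
After op 20 (remove /h): {"jhu":72}
After op 21 (remove /jhu): {}
After op 22 (add /l 66): {"l":66}
After op 23 (replace /l 71): {"l":71}
After op 24 (replace /l 21): {"l":21}
After op 25 (replace /l 65): {"l":65}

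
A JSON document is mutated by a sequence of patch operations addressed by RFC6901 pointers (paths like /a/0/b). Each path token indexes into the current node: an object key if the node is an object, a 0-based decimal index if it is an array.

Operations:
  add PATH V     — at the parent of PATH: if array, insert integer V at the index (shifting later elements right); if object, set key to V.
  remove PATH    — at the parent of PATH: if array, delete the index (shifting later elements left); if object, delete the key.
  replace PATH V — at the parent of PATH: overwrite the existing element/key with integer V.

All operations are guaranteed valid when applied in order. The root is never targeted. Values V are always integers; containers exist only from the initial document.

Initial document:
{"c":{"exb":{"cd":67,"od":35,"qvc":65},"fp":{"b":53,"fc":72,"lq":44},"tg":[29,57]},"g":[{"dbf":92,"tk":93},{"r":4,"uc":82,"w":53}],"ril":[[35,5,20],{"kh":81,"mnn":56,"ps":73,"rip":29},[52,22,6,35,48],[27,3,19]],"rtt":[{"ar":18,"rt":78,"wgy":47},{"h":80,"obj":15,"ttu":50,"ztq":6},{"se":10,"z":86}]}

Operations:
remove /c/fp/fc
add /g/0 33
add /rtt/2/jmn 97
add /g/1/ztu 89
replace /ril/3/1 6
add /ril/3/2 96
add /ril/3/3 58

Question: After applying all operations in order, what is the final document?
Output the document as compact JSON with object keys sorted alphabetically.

After op 1 (remove /c/fp/fc): {"c":{"exb":{"cd":67,"od":35,"qvc":65},"fp":{"b":53,"lq":44},"tg":[29,57]},"g":[{"dbf":92,"tk":93},{"r":4,"uc":82,"w":53}],"ril":[[35,5,20],{"kh":81,"mnn":56,"ps":73,"rip":29},[52,22,6,35,48],[27,3,19]],"rtt":[{"ar":18,"rt":78,"wgy":47},{"h":80,"obj":15,"ttu":50,"ztq":6},{"se":10,"z":86}]}
After op 2 (add /g/0 33): {"c":{"exb":{"cd":67,"od":35,"qvc":65},"fp":{"b":53,"lq":44},"tg":[29,57]},"g":[33,{"dbf":92,"tk":93},{"r":4,"uc":82,"w":53}],"ril":[[35,5,20],{"kh":81,"mnn":56,"ps":73,"rip":29},[52,22,6,35,48],[27,3,19]],"rtt":[{"ar":18,"rt":78,"wgy":47},{"h":80,"obj":15,"ttu":50,"ztq":6},{"se":10,"z":86}]}
After op 3 (add /rtt/2/jmn 97): {"c":{"exb":{"cd":67,"od":35,"qvc":65},"fp":{"b":53,"lq":44},"tg":[29,57]},"g":[33,{"dbf":92,"tk":93},{"r":4,"uc":82,"w":53}],"ril":[[35,5,20],{"kh":81,"mnn":56,"ps":73,"rip":29},[52,22,6,35,48],[27,3,19]],"rtt":[{"ar":18,"rt":78,"wgy":47},{"h":80,"obj":15,"ttu":50,"ztq":6},{"jmn":97,"se":10,"z":86}]}
After op 4 (add /g/1/ztu 89): {"c":{"exb":{"cd":67,"od":35,"qvc":65},"fp":{"b":53,"lq":44},"tg":[29,57]},"g":[33,{"dbf":92,"tk":93,"ztu":89},{"r":4,"uc":82,"w":53}],"ril":[[35,5,20],{"kh":81,"mnn":56,"ps":73,"rip":29},[52,22,6,35,48],[27,3,19]],"rtt":[{"ar":18,"rt":78,"wgy":47},{"h":80,"obj":15,"ttu":50,"ztq":6},{"jmn":97,"se":10,"z":86}]}
After op 5 (replace /ril/3/1 6): {"c":{"exb":{"cd":67,"od":35,"qvc":65},"fp":{"b":53,"lq":44},"tg":[29,57]},"g":[33,{"dbf":92,"tk":93,"ztu":89},{"r":4,"uc":82,"w":53}],"ril":[[35,5,20],{"kh":81,"mnn":56,"ps":73,"rip":29},[52,22,6,35,48],[27,6,19]],"rtt":[{"ar":18,"rt":78,"wgy":47},{"h":80,"obj":15,"ttu":50,"ztq":6},{"jmn":97,"se":10,"z":86}]}
After op 6 (add /ril/3/2 96): {"c":{"exb":{"cd":67,"od":35,"qvc":65},"fp":{"b":53,"lq":44},"tg":[29,57]},"g":[33,{"dbf":92,"tk":93,"ztu":89},{"r":4,"uc":82,"w":53}],"ril":[[35,5,20],{"kh":81,"mnn":56,"ps":73,"rip":29},[52,22,6,35,48],[27,6,96,19]],"rtt":[{"ar":18,"rt":78,"wgy":47},{"h":80,"obj":15,"ttu":50,"ztq":6},{"jmn":97,"se":10,"z":86}]}
After op 7 (add /ril/3/3 58): {"c":{"exb":{"cd":67,"od":35,"qvc":65},"fp":{"b":53,"lq":44},"tg":[29,57]},"g":[33,{"dbf":92,"tk":93,"ztu":89},{"r":4,"uc":82,"w":53}],"ril":[[35,5,20],{"kh":81,"mnn":56,"ps":73,"rip":29},[52,22,6,35,48],[27,6,96,58,19]],"rtt":[{"ar":18,"rt":78,"wgy":47},{"h":80,"obj":15,"ttu":50,"ztq":6},{"jmn":97,"se":10,"z":86}]}

Answer: {"c":{"exb":{"cd":67,"od":35,"qvc":65},"fp":{"b":53,"lq":44},"tg":[29,57]},"g":[33,{"dbf":92,"tk":93,"ztu":89},{"r":4,"uc":82,"w":53}],"ril":[[35,5,20],{"kh":81,"mnn":56,"ps":73,"rip":29},[52,22,6,35,48],[27,6,96,58,19]],"rtt":[{"ar":18,"rt":78,"wgy":47},{"h":80,"obj":15,"ttu":50,"ztq":6},{"jmn":97,"se":10,"z":86}]}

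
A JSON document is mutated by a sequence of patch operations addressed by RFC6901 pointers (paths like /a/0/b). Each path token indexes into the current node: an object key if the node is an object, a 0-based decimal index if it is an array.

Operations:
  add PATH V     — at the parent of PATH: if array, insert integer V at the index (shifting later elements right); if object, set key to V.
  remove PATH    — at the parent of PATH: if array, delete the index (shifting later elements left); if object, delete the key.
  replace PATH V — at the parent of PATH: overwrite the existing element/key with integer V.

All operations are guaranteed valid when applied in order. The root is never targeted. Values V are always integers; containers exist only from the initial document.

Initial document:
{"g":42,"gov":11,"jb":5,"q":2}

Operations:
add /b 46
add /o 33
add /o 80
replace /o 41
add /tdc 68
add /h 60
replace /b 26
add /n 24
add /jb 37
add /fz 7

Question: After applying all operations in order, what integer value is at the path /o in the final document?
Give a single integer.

Answer: 41

Derivation:
After op 1 (add /b 46): {"b":46,"g":42,"gov":11,"jb":5,"q":2}
After op 2 (add /o 33): {"b":46,"g":42,"gov":11,"jb":5,"o":33,"q":2}
After op 3 (add /o 80): {"b":46,"g":42,"gov":11,"jb":5,"o":80,"q":2}
After op 4 (replace /o 41): {"b":46,"g":42,"gov":11,"jb":5,"o":41,"q":2}
After op 5 (add /tdc 68): {"b":46,"g":42,"gov":11,"jb":5,"o":41,"q":2,"tdc":68}
After op 6 (add /h 60): {"b":46,"g":42,"gov":11,"h":60,"jb":5,"o":41,"q":2,"tdc":68}
After op 7 (replace /b 26): {"b":26,"g":42,"gov":11,"h":60,"jb":5,"o":41,"q":2,"tdc":68}
After op 8 (add /n 24): {"b":26,"g":42,"gov":11,"h":60,"jb":5,"n":24,"o":41,"q":2,"tdc":68}
After op 9 (add /jb 37): {"b":26,"g":42,"gov":11,"h":60,"jb":37,"n":24,"o":41,"q":2,"tdc":68}
After op 10 (add /fz 7): {"b":26,"fz":7,"g":42,"gov":11,"h":60,"jb":37,"n":24,"o":41,"q":2,"tdc":68}
Value at /o: 41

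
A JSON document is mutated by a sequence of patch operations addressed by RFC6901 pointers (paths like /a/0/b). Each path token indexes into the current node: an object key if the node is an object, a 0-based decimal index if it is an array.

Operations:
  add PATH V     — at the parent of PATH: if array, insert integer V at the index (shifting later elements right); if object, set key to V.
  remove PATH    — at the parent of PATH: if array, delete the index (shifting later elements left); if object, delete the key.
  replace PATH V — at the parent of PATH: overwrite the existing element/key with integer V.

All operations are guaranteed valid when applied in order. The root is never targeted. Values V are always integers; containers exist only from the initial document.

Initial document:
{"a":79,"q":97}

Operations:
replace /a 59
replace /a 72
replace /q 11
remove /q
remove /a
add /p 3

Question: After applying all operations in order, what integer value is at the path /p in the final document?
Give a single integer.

Answer: 3

Derivation:
After op 1 (replace /a 59): {"a":59,"q":97}
After op 2 (replace /a 72): {"a":72,"q":97}
After op 3 (replace /q 11): {"a":72,"q":11}
After op 4 (remove /q): {"a":72}
After op 5 (remove /a): {}
After op 6 (add /p 3): {"p":3}
Value at /p: 3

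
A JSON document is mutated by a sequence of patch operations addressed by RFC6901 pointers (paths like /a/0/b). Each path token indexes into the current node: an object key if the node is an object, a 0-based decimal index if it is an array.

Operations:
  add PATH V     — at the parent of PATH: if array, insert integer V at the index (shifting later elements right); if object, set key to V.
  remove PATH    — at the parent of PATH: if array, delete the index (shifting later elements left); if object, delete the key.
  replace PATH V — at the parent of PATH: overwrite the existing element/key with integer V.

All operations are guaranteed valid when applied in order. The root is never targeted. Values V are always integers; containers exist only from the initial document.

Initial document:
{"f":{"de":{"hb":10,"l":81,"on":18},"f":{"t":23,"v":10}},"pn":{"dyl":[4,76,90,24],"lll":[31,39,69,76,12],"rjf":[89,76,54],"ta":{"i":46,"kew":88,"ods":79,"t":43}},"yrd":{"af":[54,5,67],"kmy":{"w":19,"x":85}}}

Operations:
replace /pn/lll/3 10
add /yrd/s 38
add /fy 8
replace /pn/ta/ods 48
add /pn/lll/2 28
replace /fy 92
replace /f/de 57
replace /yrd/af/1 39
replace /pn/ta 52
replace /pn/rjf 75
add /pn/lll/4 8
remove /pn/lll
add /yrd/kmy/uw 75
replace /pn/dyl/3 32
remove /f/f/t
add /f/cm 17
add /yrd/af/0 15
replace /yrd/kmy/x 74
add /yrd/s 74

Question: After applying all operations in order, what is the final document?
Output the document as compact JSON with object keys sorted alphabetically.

After op 1 (replace /pn/lll/3 10): {"f":{"de":{"hb":10,"l":81,"on":18},"f":{"t":23,"v":10}},"pn":{"dyl":[4,76,90,24],"lll":[31,39,69,10,12],"rjf":[89,76,54],"ta":{"i":46,"kew":88,"ods":79,"t":43}},"yrd":{"af":[54,5,67],"kmy":{"w":19,"x":85}}}
After op 2 (add /yrd/s 38): {"f":{"de":{"hb":10,"l":81,"on":18},"f":{"t":23,"v":10}},"pn":{"dyl":[4,76,90,24],"lll":[31,39,69,10,12],"rjf":[89,76,54],"ta":{"i":46,"kew":88,"ods":79,"t":43}},"yrd":{"af":[54,5,67],"kmy":{"w":19,"x":85},"s":38}}
After op 3 (add /fy 8): {"f":{"de":{"hb":10,"l":81,"on":18},"f":{"t":23,"v":10}},"fy":8,"pn":{"dyl":[4,76,90,24],"lll":[31,39,69,10,12],"rjf":[89,76,54],"ta":{"i":46,"kew":88,"ods":79,"t":43}},"yrd":{"af":[54,5,67],"kmy":{"w":19,"x":85},"s":38}}
After op 4 (replace /pn/ta/ods 48): {"f":{"de":{"hb":10,"l":81,"on":18},"f":{"t":23,"v":10}},"fy":8,"pn":{"dyl":[4,76,90,24],"lll":[31,39,69,10,12],"rjf":[89,76,54],"ta":{"i":46,"kew":88,"ods":48,"t":43}},"yrd":{"af":[54,5,67],"kmy":{"w":19,"x":85},"s":38}}
After op 5 (add /pn/lll/2 28): {"f":{"de":{"hb":10,"l":81,"on":18},"f":{"t":23,"v":10}},"fy":8,"pn":{"dyl":[4,76,90,24],"lll":[31,39,28,69,10,12],"rjf":[89,76,54],"ta":{"i":46,"kew":88,"ods":48,"t":43}},"yrd":{"af":[54,5,67],"kmy":{"w":19,"x":85},"s":38}}
After op 6 (replace /fy 92): {"f":{"de":{"hb":10,"l":81,"on":18},"f":{"t":23,"v":10}},"fy":92,"pn":{"dyl":[4,76,90,24],"lll":[31,39,28,69,10,12],"rjf":[89,76,54],"ta":{"i":46,"kew":88,"ods":48,"t":43}},"yrd":{"af":[54,5,67],"kmy":{"w":19,"x":85},"s":38}}
After op 7 (replace /f/de 57): {"f":{"de":57,"f":{"t":23,"v":10}},"fy":92,"pn":{"dyl":[4,76,90,24],"lll":[31,39,28,69,10,12],"rjf":[89,76,54],"ta":{"i":46,"kew":88,"ods":48,"t":43}},"yrd":{"af":[54,5,67],"kmy":{"w":19,"x":85},"s":38}}
After op 8 (replace /yrd/af/1 39): {"f":{"de":57,"f":{"t":23,"v":10}},"fy":92,"pn":{"dyl":[4,76,90,24],"lll":[31,39,28,69,10,12],"rjf":[89,76,54],"ta":{"i":46,"kew":88,"ods":48,"t":43}},"yrd":{"af":[54,39,67],"kmy":{"w":19,"x":85},"s":38}}
After op 9 (replace /pn/ta 52): {"f":{"de":57,"f":{"t":23,"v":10}},"fy":92,"pn":{"dyl":[4,76,90,24],"lll":[31,39,28,69,10,12],"rjf":[89,76,54],"ta":52},"yrd":{"af":[54,39,67],"kmy":{"w":19,"x":85},"s":38}}
After op 10 (replace /pn/rjf 75): {"f":{"de":57,"f":{"t":23,"v":10}},"fy":92,"pn":{"dyl":[4,76,90,24],"lll":[31,39,28,69,10,12],"rjf":75,"ta":52},"yrd":{"af":[54,39,67],"kmy":{"w":19,"x":85},"s":38}}
After op 11 (add /pn/lll/4 8): {"f":{"de":57,"f":{"t":23,"v":10}},"fy":92,"pn":{"dyl":[4,76,90,24],"lll":[31,39,28,69,8,10,12],"rjf":75,"ta":52},"yrd":{"af":[54,39,67],"kmy":{"w":19,"x":85},"s":38}}
After op 12 (remove /pn/lll): {"f":{"de":57,"f":{"t":23,"v":10}},"fy":92,"pn":{"dyl":[4,76,90,24],"rjf":75,"ta":52},"yrd":{"af":[54,39,67],"kmy":{"w":19,"x":85},"s":38}}
After op 13 (add /yrd/kmy/uw 75): {"f":{"de":57,"f":{"t":23,"v":10}},"fy":92,"pn":{"dyl":[4,76,90,24],"rjf":75,"ta":52},"yrd":{"af":[54,39,67],"kmy":{"uw":75,"w":19,"x":85},"s":38}}
After op 14 (replace /pn/dyl/3 32): {"f":{"de":57,"f":{"t":23,"v":10}},"fy":92,"pn":{"dyl":[4,76,90,32],"rjf":75,"ta":52},"yrd":{"af":[54,39,67],"kmy":{"uw":75,"w":19,"x":85},"s":38}}
After op 15 (remove /f/f/t): {"f":{"de":57,"f":{"v":10}},"fy":92,"pn":{"dyl":[4,76,90,32],"rjf":75,"ta":52},"yrd":{"af":[54,39,67],"kmy":{"uw":75,"w":19,"x":85},"s":38}}
After op 16 (add /f/cm 17): {"f":{"cm":17,"de":57,"f":{"v":10}},"fy":92,"pn":{"dyl":[4,76,90,32],"rjf":75,"ta":52},"yrd":{"af":[54,39,67],"kmy":{"uw":75,"w":19,"x":85},"s":38}}
After op 17 (add /yrd/af/0 15): {"f":{"cm":17,"de":57,"f":{"v":10}},"fy":92,"pn":{"dyl":[4,76,90,32],"rjf":75,"ta":52},"yrd":{"af":[15,54,39,67],"kmy":{"uw":75,"w":19,"x":85},"s":38}}
After op 18 (replace /yrd/kmy/x 74): {"f":{"cm":17,"de":57,"f":{"v":10}},"fy":92,"pn":{"dyl":[4,76,90,32],"rjf":75,"ta":52},"yrd":{"af":[15,54,39,67],"kmy":{"uw":75,"w":19,"x":74},"s":38}}
After op 19 (add /yrd/s 74): {"f":{"cm":17,"de":57,"f":{"v":10}},"fy":92,"pn":{"dyl":[4,76,90,32],"rjf":75,"ta":52},"yrd":{"af":[15,54,39,67],"kmy":{"uw":75,"w":19,"x":74},"s":74}}

Answer: {"f":{"cm":17,"de":57,"f":{"v":10}},"fy":92,"pn":{"dyl":[4,76,90,32],"rjf":75,"ta":52},"yrd":{"af":[15,54,39,67],"kmy":{"uw":75,"w":19,"x":74},"s":74}}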